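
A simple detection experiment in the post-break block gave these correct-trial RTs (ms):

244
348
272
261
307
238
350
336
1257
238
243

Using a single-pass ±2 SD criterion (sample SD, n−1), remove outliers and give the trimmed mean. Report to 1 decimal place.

n = 11, ΣRT = 4094, M = 372.182
Σ(x−M)² = 881063.64; s = √(881063.64/10) = 296.827
Cutoffs: 372.182 ± 2·296.827 → [-221.5, 965.8]
Outside: 1257 → excluded.
Retained (n=10): Σ = 2837, mean = 2837/10 = 283.700

283.7 ms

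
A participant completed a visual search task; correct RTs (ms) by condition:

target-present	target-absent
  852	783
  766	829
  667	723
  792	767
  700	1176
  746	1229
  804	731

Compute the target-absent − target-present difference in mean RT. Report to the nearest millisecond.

130 ms

M(target-present) = 5327/7 = 761.000
M(target-absent) = 6238/7 = 891.143
Difference = 891.143 − 761.000 = 130.143 ms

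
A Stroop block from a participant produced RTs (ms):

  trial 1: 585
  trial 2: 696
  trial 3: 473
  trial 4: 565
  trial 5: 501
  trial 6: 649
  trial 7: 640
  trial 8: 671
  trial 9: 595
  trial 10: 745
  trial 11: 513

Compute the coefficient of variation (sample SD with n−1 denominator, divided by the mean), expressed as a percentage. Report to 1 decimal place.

14.3%

n = 11, Σ = 6633, M = 603.0000
Σ(x−M)² = 74158.000; s = √(74158.000/10) = 86.1150
CV = 86.1150 / 603.0000 = 0.14281 = 14.281%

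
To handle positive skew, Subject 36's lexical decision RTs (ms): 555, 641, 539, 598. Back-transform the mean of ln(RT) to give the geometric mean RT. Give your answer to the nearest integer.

ln(RT): 6.3190, 6.4630, 6.2897, 6.3936
Mean ln(RT) = 25.4653/4 = 6.36633
Geometric mean = exp(6.36633) = 581.92 ms

582 ms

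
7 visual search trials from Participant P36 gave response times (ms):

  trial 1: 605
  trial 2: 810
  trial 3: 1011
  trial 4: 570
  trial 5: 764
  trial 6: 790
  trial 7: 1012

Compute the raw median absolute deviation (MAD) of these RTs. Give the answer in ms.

Sorted: 570, 605, 764, 790, 810, 1011, 1012 → median = 790
|x − 790|: 185, 20, 221, 220, 26, 0, 222
Sorted deviations: 0, 20, 26, 185, 220, 221, 222 → MAD = 185

185 ms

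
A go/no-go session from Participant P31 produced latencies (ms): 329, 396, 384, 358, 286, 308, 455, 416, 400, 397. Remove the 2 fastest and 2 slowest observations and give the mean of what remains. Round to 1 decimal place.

377.3 ms

Sorted: 286, 308, 329, 358, 384, 396, 397, 400, 416, 455
Drop lowest 2 (286, 308) and highest 2 (416, 455)
Remaining (n=6): Σ = 2264, mean = 2264/6 = 377.333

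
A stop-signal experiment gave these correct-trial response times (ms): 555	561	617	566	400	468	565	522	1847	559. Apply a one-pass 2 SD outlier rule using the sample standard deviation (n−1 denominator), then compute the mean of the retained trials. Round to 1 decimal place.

n = 10, ΣRT = 6660, M = 666.000
Σ(x−M)² = 1582854.00; s = √(1582854.00/9) = 419.372
Cutoffs: 666.000 ± 2·419.372 → [-172.7, 1504.7]
Outside: 1847 → excluded.
Retained (n=9): Σ = 4813, mean = 4813/9 = 534.778

534.8 ms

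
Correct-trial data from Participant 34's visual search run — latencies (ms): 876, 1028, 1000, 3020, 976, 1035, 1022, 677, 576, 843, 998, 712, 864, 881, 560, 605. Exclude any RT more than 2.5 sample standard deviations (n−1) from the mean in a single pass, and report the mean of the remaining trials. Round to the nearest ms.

n = 16, ΣRT = 15673, M = 979.562
Σ(x−M)² = 4866145.94; s = √(4866145.94/15) = 569.570
Cutoffs: 979.562 ± 2.5·569.570 → [-444.4, 2403.5]
Outside: 3020 → excluded.
Retained (n=15): Σ = 12653, mean = 12653/15 = 843.533

844 ms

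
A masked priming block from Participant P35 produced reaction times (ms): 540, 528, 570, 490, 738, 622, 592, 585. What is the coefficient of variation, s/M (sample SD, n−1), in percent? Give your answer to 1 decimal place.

12.9%

n = 8, Σ = 4665, M = 583.1250
Σ(x−M)² = 39322.875; s = √(39322.875/7) = 74.9503
CV = 74.9503 / 583.1250 = 0.12853 = 12.853%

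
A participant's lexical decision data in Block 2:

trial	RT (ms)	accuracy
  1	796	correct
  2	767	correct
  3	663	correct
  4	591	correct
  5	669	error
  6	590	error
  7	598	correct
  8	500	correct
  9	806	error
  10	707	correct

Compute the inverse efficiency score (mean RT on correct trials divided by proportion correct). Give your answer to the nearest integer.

Correct trials (n=7): 796, 767, 663, 591, 598, 500, 707
Mean correct RT = 4622/7 = 660.2857 ms
Proportion correct = 7/10
IES = 660.2857 / (7/10) = 943.265 ms

943 ms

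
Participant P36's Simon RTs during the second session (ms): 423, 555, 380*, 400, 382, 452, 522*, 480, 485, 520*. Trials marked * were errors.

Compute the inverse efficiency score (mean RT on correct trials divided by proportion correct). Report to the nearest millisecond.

648 ms

Correct trials (n=7): 423, 555, 400, 382, 452, 480, 485
Mean correct RT = 3177/7 = 453.8571 ms
Proportion correct = 7/10
IES = 453.8571 / (7/10) = 648.367 ms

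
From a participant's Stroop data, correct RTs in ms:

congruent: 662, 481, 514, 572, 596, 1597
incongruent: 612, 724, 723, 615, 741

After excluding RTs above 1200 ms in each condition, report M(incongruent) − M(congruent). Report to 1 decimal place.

118.0 ms

congruent: exclude 1597
M(congruent) = 2825/5 = 565.000
M(incongruent) = 3415/5 = 683.000
Difference = 683.000 − 565.000 = 118.000 ms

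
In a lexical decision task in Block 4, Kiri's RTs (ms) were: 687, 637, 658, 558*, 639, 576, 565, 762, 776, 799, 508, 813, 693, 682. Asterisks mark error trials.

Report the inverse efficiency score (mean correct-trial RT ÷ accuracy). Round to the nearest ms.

Correct trials (n=13): 687, 637, 658, 639, 576, 565, 762, 776, 799, 508, 813, 693, 682
Mean correct RT = 8795/13 = 676.5385 ms
Proportion correct = 13/14
IES = 676.5385 / (13/14) = 728.580 ms

729 ms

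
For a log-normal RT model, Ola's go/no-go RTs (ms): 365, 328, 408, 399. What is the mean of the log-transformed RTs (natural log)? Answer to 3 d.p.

5.923

ln(RT): 5.8999, 5.7930, 6.0113, 5.9890
Σ ln(RT) = 23.6931
Mean = 23.6931/4 = 5.92328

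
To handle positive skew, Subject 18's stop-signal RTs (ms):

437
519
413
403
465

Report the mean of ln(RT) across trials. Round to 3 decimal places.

6.099

ln(RT): 6.0799, 6.2519, 6.0234, 5.9989, 6.1420
Σ ln(RT) = 30.4963
Mean = 30.4963/5 = 6.09925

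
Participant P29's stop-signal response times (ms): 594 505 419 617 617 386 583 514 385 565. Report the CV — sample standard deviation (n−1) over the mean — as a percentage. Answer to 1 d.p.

17.8%

n = 10, Σ = 5185, M = 518.5000
Σ(x−M)² = 76908.500; s = √(76908.500/9) = 92.4413
CV = 92.4413 / 518.5000 = 0.17829 = 17.829%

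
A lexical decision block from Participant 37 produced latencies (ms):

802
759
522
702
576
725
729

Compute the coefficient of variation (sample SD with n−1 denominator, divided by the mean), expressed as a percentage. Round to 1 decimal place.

14.7%

n = 7, Σ = 4815, M = 687.8571
Σ(x−M)² = 61382.857; s = √(61382.857/6) = 101.1458
CV = 101.1458 / 687.8571 = 0.14704 = 14.704%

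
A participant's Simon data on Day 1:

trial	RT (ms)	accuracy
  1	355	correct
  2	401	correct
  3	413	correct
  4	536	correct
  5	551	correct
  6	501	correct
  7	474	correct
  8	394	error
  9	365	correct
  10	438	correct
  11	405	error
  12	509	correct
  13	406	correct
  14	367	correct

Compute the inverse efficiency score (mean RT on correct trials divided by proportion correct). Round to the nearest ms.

517 ms

Correct trials (n=12): 355, 401, 413, 536, 551, 501, 474, 365, 438, 509, 406, 367
Mean correct RT = 5316/12 = 443.0000 ms
Proportion correct = 12/14
IES = 443.0000 / (12/14) = 516.833 ms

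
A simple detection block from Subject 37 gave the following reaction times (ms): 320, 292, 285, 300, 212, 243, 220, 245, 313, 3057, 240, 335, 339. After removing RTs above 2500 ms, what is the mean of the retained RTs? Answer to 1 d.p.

278.7 ms

Excluded: 3057
Retained (n=12): Σ = 3344
Mean = 3344/12 = 278.6667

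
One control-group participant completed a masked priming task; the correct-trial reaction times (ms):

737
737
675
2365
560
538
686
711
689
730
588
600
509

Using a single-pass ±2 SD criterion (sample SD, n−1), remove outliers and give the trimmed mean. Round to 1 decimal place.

646.7 ms

n = 13, ΣRT = 10125, M = 778.846
Σ(x−M)² = 2800977.69; s = √(2800977.69/12) = 483.130
Cutoffs: 778.846 ± 2·483.130 → [-187.4, 1745.1]
Outside: 2365 → excluded.
Retained (n=12): Σ = 7760, mean = 7760/12 = 646.667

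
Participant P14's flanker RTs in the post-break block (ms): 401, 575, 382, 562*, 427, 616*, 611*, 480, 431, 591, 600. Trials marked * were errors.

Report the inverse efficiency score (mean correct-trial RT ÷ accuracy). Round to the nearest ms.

668 ms

Correct trials (n=8): 401, 575, 382, 427, 480, 431, 591, 600
Mean correct RT = 3887/8 = 485.8750 ms
Proportion correct = 8/11
IES = 485.8750 / (8/11) = 668.078 ms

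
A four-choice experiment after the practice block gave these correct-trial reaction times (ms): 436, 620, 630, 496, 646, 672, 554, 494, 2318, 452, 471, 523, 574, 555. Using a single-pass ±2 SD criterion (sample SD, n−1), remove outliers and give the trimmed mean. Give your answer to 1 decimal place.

547.9 ms

n = 14, ΣRT = 9441, M = 674.357
Σ(x−M)² = 2980957.21; s = √(2980957.21/13) = 478.857
Cutoffs: 674.357 ± 2·478.857 → [-283.4, 1632.1]
Outside: 2318 → excluded.
Retained (n=13): Σ = 7123, mean = 7123/13 = 547.923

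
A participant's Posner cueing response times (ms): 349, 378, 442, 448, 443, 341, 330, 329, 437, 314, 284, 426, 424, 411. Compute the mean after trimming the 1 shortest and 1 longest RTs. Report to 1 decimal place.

385.3 ms

Sorted: 284, 314, 329, 330, 341, 349, 378, 411, 424, 426, 437, 442, 443, 448
Drop lowest 1 (284) and highest 1 (448)
Remaining (n=12): Σ = 4624, mean = 4624/12 = 385.333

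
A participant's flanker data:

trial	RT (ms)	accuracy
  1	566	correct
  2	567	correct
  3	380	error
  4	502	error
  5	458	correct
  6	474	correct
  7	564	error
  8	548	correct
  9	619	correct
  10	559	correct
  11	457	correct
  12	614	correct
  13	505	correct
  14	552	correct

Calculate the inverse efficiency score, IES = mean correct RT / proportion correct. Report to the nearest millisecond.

Correct trials (n=11): 566, 567, 458, 474, 548, 619, 559, 457, 614, 505, 552
Mean correct RT = 5919/11 = 538.0909 ms
Proportion correct = 11/14
IES = 538.0909 / (11/14) = 684.843 ms

685 ms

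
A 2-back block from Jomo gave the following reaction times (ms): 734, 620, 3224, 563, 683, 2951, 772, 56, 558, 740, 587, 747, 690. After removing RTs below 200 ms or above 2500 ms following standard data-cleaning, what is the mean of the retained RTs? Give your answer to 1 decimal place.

Excluded: 56, 2951, 3224
Retained (n=10): Σ = 6694
Mean = 6694/10 = 669.4000

669.4 ms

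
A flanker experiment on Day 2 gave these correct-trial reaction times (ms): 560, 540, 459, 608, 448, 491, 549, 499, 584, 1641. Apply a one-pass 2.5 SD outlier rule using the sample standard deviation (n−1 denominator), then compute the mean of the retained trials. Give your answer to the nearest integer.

526 ms

n = 10, ΣRT = 6379, M = 637.900
Σ(x−M)² = 1142504.90; s = √(1142504.90/9) = 356.293
Cutoffs: 637.900 ± 2.5·356.293 → [-252.8, 1528.6]
Outside: 1641 → excluded.
Retained (n=9): Σ = 4738, mean = 4738/9 = 526.444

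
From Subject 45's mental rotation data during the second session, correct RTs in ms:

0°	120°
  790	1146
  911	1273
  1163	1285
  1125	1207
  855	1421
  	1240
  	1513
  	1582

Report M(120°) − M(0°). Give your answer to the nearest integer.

M(0°) = 4844/5 = 968.800
M(120°) = 10667/8 = 1333.375
Difference = 1333.375 − 968.800 = 364.575 ms

365 ms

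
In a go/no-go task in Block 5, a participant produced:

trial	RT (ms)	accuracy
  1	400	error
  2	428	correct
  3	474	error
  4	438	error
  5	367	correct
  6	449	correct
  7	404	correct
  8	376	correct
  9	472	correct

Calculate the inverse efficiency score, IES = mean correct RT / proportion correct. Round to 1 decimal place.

624.0 ms

Correct trials (n=6): 428, 367, 449, 404, 376, 472
Mean correct RT = 2496/6 = 416.0000 ms
Proportion correct = 6/9
IES = 416.0000 / (6/9) = 624.000 ms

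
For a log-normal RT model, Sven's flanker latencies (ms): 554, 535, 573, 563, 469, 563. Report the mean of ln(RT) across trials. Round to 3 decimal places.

ln(RT): 6.3172, 6.2823, 6.3509, 6.3333, 6.1506, 6.3333
Σ ln(RT) = 37.7675
Mean = 37.7675/6 = 6.29458

6.295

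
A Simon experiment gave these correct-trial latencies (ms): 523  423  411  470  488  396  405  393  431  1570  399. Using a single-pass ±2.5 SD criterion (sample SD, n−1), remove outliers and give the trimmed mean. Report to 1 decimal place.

n = 11, ΣRT = 5909, M = 537.182
Σ(x−M)² = 1191367.64; s = √(1191367.64/10) = 345.162
Cutoffs: 537.182 ± 2.5·345.162 → [-325.7, 1400.1]
Outside: 1570 → excluded.
Retained (n=10): Σ = 4339, mean = 4339/10 = 433.900

433.9 ms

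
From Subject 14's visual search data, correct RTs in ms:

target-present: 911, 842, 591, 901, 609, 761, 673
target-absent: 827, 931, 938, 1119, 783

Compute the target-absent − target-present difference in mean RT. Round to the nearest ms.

164 ms

M(target-present) = 5288/7 = 755.429
M(target-absent) = 4598/5 = 919.600
Difference = 919.600 − 755.429 = 164.171 ms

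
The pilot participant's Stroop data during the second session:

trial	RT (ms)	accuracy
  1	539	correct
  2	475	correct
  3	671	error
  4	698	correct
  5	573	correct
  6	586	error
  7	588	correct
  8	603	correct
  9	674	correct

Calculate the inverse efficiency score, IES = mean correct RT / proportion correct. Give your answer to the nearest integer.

762 ms

Correct trials (n=7): 539, 475, 698, 573, 588, 603, 674
Mean correct RT = 4150/7 = 592.8571 ms
Proportion correct = 7/9
IES = 592.8571 / (7/9) = 762.245 ms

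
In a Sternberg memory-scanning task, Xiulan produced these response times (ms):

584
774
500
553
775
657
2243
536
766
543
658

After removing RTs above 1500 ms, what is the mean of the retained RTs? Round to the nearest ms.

635 ms

Excluded: 2243
Retained (n=10): Σ = 6346
Mean = 6346/10 = 634.6000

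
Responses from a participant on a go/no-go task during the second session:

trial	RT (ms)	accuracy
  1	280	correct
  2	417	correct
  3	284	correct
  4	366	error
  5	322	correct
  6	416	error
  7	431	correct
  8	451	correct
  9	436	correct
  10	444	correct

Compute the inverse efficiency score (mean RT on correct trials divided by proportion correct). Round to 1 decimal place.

478.9 ms

Correct trials (n=8): 280, 417, 284, 322, 431, 451, 436, 444
Mean correct RT = 3065/8 = 383.1250 ms
Proportion correct = 8/10
IES = 383.1250 / (8/10) = 478.906 ms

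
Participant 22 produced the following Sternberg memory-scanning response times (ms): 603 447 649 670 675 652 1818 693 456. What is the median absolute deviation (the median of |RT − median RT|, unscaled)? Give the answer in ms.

41 ms

Sorted: 447, 456, 603, 649, 652, 670, 675, 693, 1818 → median = 652
|x − 652|: 49, 205, 3, 18, 23, 0, 1166, 41, 196
Sorted deviations: 0, 3, 18, 23, 41, 49, 196, 205, 1166 → MAD = 41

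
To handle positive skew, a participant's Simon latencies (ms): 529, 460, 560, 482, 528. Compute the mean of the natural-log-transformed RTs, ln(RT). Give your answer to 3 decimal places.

6.235

ln(RT): 6.2710, 6.1312, 6.3279, 6.1779, 6.2691
Σ ln(RT) = 31.1772
Mean = 31.1772/5 = 6.23544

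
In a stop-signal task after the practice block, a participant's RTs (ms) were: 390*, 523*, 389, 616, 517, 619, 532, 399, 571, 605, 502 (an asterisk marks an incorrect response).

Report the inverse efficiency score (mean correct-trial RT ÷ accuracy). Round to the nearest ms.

Correct trials (n=9): 389, 616, 517, 619, 532, 399, 571, 605, 502
Mean correct RT = 4750/9 = 527.7778 ms
Proportion correct = 9/11
IES = 527.7778 / (9/11) = 645.062 ms

645 ms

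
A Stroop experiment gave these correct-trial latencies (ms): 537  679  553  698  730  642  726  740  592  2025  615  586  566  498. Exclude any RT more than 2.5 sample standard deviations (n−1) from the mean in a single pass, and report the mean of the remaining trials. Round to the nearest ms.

628 ms

n = 14, ΣRT = 10187, M = 727.643
Σ(x−M)² = 1890735.21; s = √(1890735.21/13) = 381.368
Cutoffs: 727.643 ± 2.5·381.368 → [-225.8, 1681.1]
Outside: 2025 → excluded.
Retained (n=13): Σ = 8162, mean = 8162/13 = 627.846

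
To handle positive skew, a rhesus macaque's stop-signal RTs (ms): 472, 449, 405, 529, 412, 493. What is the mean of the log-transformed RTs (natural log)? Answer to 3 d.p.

6.127

ln(RT): 6.1570, 6.1070, 6.0039, 6.2710, 6.0210, 6.2005
Σ ln(RT) = 36.7604
Mean = 36.7604/6 = 6.12673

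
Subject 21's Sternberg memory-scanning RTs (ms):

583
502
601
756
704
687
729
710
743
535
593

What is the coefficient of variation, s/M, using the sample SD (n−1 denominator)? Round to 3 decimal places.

n = 11, Σ = 7143, M = 649.3636
Σ(x−M)² = 79274.545; s = √(79274.545/10) = 89.0363
CV = 89.0363 / 649.3636 = 0.13711

0.137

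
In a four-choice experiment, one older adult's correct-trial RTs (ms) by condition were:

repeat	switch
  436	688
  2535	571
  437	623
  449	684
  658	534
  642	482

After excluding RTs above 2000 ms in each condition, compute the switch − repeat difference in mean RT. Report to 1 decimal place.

72.6 ms

repeat: exclude 2535
M(repeat) = 2622/5 = 524.400
M(switch) = 3582/6 = 597.000
Difference = 597.000 − 524.400 = 72.600 ms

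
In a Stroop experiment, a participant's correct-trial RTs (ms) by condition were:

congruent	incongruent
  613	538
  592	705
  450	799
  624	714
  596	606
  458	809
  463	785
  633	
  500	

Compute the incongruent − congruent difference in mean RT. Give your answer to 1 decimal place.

M(congruent) = 4929/9 = 547.667
M(incongruent) = 4956/7 = 708.000
Difference = 708.000 − 547.667 = 160.333 ms

160.3 ms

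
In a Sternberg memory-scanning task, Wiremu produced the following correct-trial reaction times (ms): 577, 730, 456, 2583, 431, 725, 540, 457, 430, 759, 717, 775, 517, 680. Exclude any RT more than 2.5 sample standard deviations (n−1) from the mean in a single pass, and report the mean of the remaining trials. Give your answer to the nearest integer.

600 ms

n = 14, ΣRT = 10377, M = 741.214
Σ(x−M)² = 3871292.36; s = √(3871292.36/13) = 545.703
Cutoffs: 741.214 ± 2.5·545.703 → [-623.0, 2105.5]
Outside: 2583 → excluded.
Retained (n=13): Σ = 7794, mean = 7794/13 = 599.538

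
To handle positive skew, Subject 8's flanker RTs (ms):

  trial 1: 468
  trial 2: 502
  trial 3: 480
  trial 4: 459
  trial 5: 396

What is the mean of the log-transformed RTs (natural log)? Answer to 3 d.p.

ln(RT): 6.1485, 6.2186, 6.1738, 6.1291, 5.9814
Σ ln(RT) = 30.6513
Mean = 30.6513/5 = 6.13026

6.130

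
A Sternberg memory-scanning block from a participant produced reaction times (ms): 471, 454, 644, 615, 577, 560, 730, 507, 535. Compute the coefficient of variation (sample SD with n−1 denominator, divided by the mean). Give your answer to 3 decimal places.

0.155

n = 9, Σ = 5093, M = 565.8889
Σ(x−M)² = 61548.889; s = √(61548.889/8) = 87.7132
CV = 87.7132 / 565.8889 = 0.15500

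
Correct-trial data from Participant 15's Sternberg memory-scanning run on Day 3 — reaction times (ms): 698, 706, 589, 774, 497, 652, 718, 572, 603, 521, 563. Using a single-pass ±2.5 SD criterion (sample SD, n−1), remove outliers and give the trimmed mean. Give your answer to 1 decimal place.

626.6 ms

n = 11, ΣRT = 6893, M = 626.636
Σ(x−M)² = 79072.55; s = √(79072.55/10) = 88.923
Cutoffs: 626.636 ± 2.5·88.923 → [404.3, 848.9]
No RTs fall outside the cutoffs; all 11 retained. Mean = 6893/11 = 626.636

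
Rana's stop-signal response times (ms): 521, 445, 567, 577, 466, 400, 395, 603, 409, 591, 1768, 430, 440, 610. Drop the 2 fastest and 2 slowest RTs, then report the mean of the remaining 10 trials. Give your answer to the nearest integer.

505 ms

Sorted: 395, 400, 409, 430, 440, 445, 466, 521, 567, 577, 591, 603, 610, 1768
Drop lowest 2 (395, 400) and highest 2 (610, 1768)
Remaining (n=10): Σ = 5049, mean = 5049/10 = 504.900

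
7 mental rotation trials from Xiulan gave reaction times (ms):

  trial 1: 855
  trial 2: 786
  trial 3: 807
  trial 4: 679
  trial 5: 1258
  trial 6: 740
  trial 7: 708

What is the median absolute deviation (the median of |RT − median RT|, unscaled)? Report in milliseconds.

69 ms

Sorted: 679, 708, 740, 786, 807, 855, 1258 → median = 786
|x − 786|: 69, 0, 21, 107, 472, 46, 78
Sorted deviations: 0, 21, 46, 69, 78, 107, 472 → MAD = 69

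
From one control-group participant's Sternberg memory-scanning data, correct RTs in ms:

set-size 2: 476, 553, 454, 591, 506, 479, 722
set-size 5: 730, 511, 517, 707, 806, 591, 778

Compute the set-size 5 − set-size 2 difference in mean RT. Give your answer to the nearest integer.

123 ms

M(set-size 2) = 3781/7 = 540.143
M(set-size 5) = 4640/7 = 662.857
Difference = 662.857 − 540.143 = 122.714 ms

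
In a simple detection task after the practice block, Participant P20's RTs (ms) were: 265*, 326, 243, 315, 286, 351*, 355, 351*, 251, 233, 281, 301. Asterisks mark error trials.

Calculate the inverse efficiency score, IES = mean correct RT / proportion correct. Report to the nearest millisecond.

384 ms

Correct trials (n=9): 326, 243, 315, 286, 355, 251, 233, 281, 301
Mean correct RT = 2591/9 = 287.8889 ms
Proportion correct = 9/12
IES = 287.8889 / (9/12) = 383.852 ms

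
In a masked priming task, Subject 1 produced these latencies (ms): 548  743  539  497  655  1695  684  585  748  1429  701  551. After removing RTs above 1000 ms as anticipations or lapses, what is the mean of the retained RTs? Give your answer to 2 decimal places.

Excluded: 1429, 1695
Retained (n=10): Σ = 6251
Mean = 6251/10 = 625.1000

625.10 ms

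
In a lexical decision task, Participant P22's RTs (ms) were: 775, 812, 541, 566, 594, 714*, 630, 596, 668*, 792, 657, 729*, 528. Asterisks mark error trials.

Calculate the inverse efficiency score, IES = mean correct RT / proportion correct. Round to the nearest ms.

844 ms

Correct trials (n=10): 775, 812, 541, 566, 594, 630, 596, 792, 657, 528
Mean correct RT = 6491/10 = 649.1000 ms
Proportion correct = 10/13
IES = 649.1000 / (10/13) = 843.830 ms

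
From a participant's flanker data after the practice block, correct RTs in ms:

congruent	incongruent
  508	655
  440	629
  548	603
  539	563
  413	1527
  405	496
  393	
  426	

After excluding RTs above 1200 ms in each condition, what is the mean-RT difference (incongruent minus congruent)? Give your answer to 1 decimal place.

130.2 ms

incongruent: exclude 1527
M(congruent) = 3672/8 = 459.000
M(incongruent) = 2946/5 = 589.200
Difference = 589.200 − 459.000 = 130.200 ms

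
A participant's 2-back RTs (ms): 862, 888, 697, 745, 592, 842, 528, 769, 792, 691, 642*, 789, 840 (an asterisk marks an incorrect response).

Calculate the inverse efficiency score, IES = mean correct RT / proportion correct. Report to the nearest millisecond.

Correct trials (n=12): 862, 888, 697, 745, 592, 842, 528, 769, 792, 691, 789, 840
Mean correct RT = 9035/12 = 752.9167 ms
Proportion correct = 12/13
IES = 752.9167 / (12/13) = 815.660 ms

816 ms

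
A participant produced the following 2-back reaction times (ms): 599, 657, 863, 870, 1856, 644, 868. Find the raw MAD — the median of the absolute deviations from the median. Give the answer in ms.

Sorted: 599, 644, 657, 863, 868, 870, 1856 → median = 863
|x − 863|: 264, 206, 0, 7, 993, 219, 5
Sorted deviations: 0, 5, 7, 206, 219, 264, 993 → MAD = 206

206 ms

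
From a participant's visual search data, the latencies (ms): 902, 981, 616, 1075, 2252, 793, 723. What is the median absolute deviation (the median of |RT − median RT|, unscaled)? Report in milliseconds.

Sorted: 616, 723, 793, 902, 981, 1075, 2252 → median = 902
|x − 902|: 0, 79, 286, 173, 1350, 109, 179
Sorted deviations: 0, 79, 109, 173, 179, 286, 1350 → MAD = 173

173 ms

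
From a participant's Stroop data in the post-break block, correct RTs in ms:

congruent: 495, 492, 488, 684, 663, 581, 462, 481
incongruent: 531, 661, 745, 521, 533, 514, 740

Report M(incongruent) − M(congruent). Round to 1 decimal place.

M(congruent) = 4346/8 = 543.250
M(incongruent) = 4245/7 = 606.429
Difference = 606.429 − 543.250 = 63.179 ms

63.2 ms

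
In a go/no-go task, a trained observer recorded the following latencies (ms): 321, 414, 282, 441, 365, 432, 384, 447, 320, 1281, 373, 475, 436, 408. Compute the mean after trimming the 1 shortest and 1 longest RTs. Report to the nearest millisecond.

Sorted: 282, 320, 321, 365, 373, 384, 408, 414, 432, 436, 441, 447, 475, 1281
Drop lowest 1 (282) and highest 1 (1281)
Remaining (n=12): Σ = 4816, mean = 4816/12 = 401.333

401 ms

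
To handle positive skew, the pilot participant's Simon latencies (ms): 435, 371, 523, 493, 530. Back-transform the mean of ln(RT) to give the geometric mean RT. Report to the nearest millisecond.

466 ms

ln(RT): 6.0753, 5.9162, 6.2596, 6.2005, 6.2729
Mean ln(RT) = 30.7245/5 = 6.14490
Geometric mean = exp(6.14490) = 466.33 ms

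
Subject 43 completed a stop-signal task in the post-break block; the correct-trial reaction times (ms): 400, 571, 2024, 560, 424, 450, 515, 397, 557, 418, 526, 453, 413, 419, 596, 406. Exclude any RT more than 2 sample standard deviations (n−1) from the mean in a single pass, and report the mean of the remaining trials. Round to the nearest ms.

474 ms

n = 16, ΣRT = 9129, M = 570.562
Σ(x−M)² = 2325701.94; s = √(2325701.94/15) = 393.760
Cutoffs: 570.562 ± 2·393.760 → [-217.0, 1358.1]
Outside: 2024 → excluded.
Retained (n=15): Σ = 7105, mean = 7105/15 = 473.667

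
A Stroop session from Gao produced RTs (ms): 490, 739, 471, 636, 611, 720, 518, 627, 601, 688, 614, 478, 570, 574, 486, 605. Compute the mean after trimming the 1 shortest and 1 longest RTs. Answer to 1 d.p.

587.0 ms

Sorted: 471, 478, 486, 490, 518, 570, 574, 601, 605, 611, 614, 627, 636, 688, 720, 739
Drop lowest 1 (471) and highest 1 (739)
Remaining (n=14): Σ = 8218, mean = 8218/14 = 587.000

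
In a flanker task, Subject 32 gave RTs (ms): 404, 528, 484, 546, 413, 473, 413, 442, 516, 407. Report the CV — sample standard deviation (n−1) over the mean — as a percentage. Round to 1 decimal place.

n = 10, Σ = 4626, M = 462.6000
Σ(x−M)² = 26520.400; s = √(26520.400/9) = 54.2836
CV = 54.2836 / 462.6000 = 0.11734 = 11.734%

11.7%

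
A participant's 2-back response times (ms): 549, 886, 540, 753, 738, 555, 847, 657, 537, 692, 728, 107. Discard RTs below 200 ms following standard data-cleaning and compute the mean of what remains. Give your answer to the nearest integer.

Excluded: 107
Retained (n=11): Σ = 7482
Mean = 7482/11 = 680.1818

680 ms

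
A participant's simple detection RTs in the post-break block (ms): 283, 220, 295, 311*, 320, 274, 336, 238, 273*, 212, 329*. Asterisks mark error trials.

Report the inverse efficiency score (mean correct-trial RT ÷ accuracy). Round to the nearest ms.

374 ms

Correct trials (n=8): 283, 220, 295, 320, 274, 336, 238, 212
Mean correct RT = 2178/8 = 272.2500 ms
Proportion correct = 8/11
IES = 272.2500 / (8/11) = 374.344 ms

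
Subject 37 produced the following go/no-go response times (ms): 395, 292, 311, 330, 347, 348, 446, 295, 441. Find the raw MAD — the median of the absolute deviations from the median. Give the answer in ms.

Sorted: 292, 295, 311, 330, 347, 348, 395, 441, 446 → median = 347
|x − 347|: 48, 55, 36, 17, 0, 1, 99, 52, 94
Sorted deviations: 0, 1, 17, 36, 48, 52, 55, 94, 99 → MAD = 48

48 ms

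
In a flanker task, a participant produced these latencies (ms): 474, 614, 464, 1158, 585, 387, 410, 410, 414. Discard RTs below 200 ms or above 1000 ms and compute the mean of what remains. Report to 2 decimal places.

Excluded: 1158
Retained (n=8): Σ = 3758
Mean = 3758/8 = 469.7500

469.75 ms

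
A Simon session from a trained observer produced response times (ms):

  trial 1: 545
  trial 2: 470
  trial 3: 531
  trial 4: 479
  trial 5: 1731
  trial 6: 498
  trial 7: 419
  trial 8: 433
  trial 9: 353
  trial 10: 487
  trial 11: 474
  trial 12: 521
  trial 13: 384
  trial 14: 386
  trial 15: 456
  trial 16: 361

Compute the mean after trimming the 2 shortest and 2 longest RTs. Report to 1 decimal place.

Sorted: 353, 361, 384, 386, 419, 433, 456, 470, 474, 479, 487, 498, 521, 531, 545, 1731
Drop lowest 2 (353, 361) and highest 2 (545, 1731)
Remaining (n=12): Σ = 5538, mean = 5538/12 = 461.500

461.5 ms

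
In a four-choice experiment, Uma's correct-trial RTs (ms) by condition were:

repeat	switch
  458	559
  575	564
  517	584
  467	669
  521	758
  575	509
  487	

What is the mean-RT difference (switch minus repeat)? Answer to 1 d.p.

92.9 ms

M(repeat) = 3600/7 = 514.286
M(switch) = 3643/6 = 607.167
Difference = 607.167 − 514.286 = 92.881 ms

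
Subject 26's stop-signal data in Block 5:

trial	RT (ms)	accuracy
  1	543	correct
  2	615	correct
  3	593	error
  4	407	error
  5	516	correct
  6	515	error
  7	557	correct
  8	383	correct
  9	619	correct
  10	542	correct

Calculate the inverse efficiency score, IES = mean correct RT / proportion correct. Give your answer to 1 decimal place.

770.4 ms

Correct trials (n=7): 543, 615, 516, 557, 383, 619, 542
Mean correct RT = 3775/7 = 539.2857 ms
Proportion correct = 7/10
IES = 539.2857 / (7/10) = 770.408 ms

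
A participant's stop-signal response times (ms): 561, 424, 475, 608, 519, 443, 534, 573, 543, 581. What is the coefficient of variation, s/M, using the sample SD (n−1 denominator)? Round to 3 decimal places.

0.116

n = 10, Σ = 5261, M = 526.1000
Σ(x−M)² = 33478.900; s = √(33478.900/9) = 60.9908
CV = 60.9908 / 526.1000 = 0.11593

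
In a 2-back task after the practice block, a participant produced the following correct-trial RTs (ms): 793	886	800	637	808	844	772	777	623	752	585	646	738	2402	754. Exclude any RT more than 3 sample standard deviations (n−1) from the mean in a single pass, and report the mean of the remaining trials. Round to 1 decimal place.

n = 15, ΣRT = 12817, M = 854.467
Σ(x−M)² = 2668765.73; s = √(2668765.73/14) = 436.608
Cutoffs: 854.467 ± 3·436.608 → [-455.4, 2164.3]
Outside: 2402 → excluded.
Retained (n=14): Σ = 10415, mean = 10415/14 = 743.929

743.9 ms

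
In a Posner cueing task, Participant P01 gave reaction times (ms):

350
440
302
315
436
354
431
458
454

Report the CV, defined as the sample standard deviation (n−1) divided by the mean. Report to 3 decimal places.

0.159

n = 9, Σ = 3540, M = 393.3333
Σ(x−M)² = 31182.000; s = √(31182.000/8) = 62.4320
CV = 62.4320 / 393.3333 = 0.15873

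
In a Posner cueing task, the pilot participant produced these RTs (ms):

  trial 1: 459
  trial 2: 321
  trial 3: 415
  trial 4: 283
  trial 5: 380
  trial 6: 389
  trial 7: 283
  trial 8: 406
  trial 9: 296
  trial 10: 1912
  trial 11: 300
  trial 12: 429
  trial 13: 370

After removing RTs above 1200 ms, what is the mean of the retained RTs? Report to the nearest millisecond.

Excluded: 1912
Retained (n=12): Σ = 4331
Mean = 4331/12 = 360.9167

361 ms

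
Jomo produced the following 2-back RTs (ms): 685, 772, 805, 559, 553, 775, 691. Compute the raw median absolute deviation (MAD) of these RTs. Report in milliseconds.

84 ms

Sorted: 553, 559, 685, 691, 772, 775, 805 → median = 691
|x − 691|: 6, 81, 114, 132, 138, 84, 0
Sorted deviations: 0, 6, 81, 84, 114, 132, 138 → MAD = 84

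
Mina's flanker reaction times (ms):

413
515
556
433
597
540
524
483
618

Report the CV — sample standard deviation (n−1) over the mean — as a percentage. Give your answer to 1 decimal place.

n = 9, Σ = 4679, M = 519.8889
Σ(x−M)² = 37656.889; s = √(37656.889/8) = 68.6084
CV = 68.6084 / 519.8889 = 0.13197 = 13.197%

13.2%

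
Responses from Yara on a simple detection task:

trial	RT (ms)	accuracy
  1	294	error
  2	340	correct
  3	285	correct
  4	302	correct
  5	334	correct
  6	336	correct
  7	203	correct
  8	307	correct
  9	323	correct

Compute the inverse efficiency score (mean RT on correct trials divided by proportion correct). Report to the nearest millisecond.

342 ms

Correct trials (n=8): 340, 285, 302, 334, 336, 203, 307, 323
Mean correct RT = 2430/8 = 303.7500 ms
Proportion correct = 8/9
IES = 303.7500 / (8/9) = 341.719 ms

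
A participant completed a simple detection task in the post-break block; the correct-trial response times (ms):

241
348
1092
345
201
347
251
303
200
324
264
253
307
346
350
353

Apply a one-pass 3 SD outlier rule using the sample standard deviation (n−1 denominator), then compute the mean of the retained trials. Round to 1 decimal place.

295.5 ms

n = 16, ΣRT = 5525, M = 345.312
Σ(x−M)² = 638197.44; s = √(638197.44/15) = 206.268
Cutoffs: 345.312 ± 3·206.268 → [-273.5, 964.1]
Outside: 1092 → excluded.
Retained (n=15): Σ = 4433, mean = 4433/15 = 295.533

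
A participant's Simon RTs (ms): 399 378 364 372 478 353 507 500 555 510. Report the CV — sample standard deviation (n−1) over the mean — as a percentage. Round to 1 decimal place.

n = 10, Σ = 4416, M = 441.6000
Σ(x−M)² = 51126.400; s = √(51126.400/9) = 75.3705
CV = 75.3705 / 441.6000 = 0.17068 = 17.068%

17.1%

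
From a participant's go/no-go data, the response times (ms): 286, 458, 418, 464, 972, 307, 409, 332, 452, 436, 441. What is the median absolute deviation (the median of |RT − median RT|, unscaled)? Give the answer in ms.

27 ms

Sorted: 286, 307, 332, 409, 418, 436, 441, 452, 458, 464, 972 → median = 436
|x − 436|: 150, 22, 18, 28, 536, 129, 27, 104, 16, 0, 5
Sorted deviations: 0, 5, 16, 18, 22, 27, 28, 104, 129, 150, 536 → MAD = 27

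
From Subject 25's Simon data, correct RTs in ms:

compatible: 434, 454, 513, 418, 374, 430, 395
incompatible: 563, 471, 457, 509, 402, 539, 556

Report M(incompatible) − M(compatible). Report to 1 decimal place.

M(compatible) = 3018/7 = 431.143
M(incompatible) = 3497/7 = 499.571
Difference = 499.571 − 431.143 = 68.429 ms

68.4 ms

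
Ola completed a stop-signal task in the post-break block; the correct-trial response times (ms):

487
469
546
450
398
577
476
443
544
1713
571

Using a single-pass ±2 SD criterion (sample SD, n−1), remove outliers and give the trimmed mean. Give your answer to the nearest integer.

496 ms

n = 11, ΣRT = 6674, M = 606.727
Σ(x−M)² = 1378952.18; s = √(1378952.18/10) = 371.342
Cutoffs: 606.727 ± 2·371.342 → [-136.0, 1349.4]
Outside: 1713 → excluded.
Retained (n=10): Σ = 4961, mean = 4961/10 = 496.100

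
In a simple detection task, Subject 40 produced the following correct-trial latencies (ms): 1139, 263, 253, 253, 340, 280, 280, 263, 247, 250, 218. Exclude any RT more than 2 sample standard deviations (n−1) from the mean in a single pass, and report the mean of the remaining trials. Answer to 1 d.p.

n = 11, ΣRT = 3786, M = 344.182
Σ(x−M)² = 704037.64; s = √(704037.64/10) = 265.337
Cutoffs: 344.182 ± 2·265.337 → [-186.5, 874.9]
Outside: 1139 → excluded.
Retained (n=10): Σ = 2647, mean = 2647/10 = 264.700

264.7 ms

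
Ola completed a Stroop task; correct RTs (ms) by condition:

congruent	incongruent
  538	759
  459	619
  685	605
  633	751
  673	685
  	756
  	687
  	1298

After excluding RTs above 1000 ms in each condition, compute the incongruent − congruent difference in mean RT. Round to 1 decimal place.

incongruent: exclude 1298
M(congruent) = 2988/5 = 597.600
M(incongruent) = 4862/7 = 694.571
Difference = 694.571 − 597.600 = 96.971 ms

97.0 ms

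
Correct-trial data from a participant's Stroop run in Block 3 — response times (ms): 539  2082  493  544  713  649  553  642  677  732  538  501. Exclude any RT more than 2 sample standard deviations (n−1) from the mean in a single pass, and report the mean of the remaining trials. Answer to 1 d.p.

598.3 ms

n = 12, ΣRT = 8663, M = 721.917
Σ(x−M)² = 2092406.92; s = √(2092406.92/11) = 436.141
Cutoffs: 721.917 ± 2·436.141 → [-150.4, 1594.2]
Outside: 2082 → excluded.
Retained (n=11): Σ = 6581, mean = 6581/11 = 598.273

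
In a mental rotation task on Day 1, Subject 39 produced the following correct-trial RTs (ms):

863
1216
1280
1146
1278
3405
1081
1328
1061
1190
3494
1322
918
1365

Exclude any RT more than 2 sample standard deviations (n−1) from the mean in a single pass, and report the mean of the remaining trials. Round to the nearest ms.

n = 14, ΣRT = 20947, M = 1496.214
Σ(x−M)² = 9196884.36; s = √(9196884.36/13) = 841.102
Cutoffs: 1496.214 ± 2·841.102 → [-186.0, 3178.4]
Outside: 3405, 3494 → excluded.
Retained (n=12): Σ = 14048, mean = 14048/12 = 1170.667

1171 ms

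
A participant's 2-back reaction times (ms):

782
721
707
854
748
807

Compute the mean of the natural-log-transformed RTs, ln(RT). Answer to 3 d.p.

ln(RT): 6.6619, 6.5806, 6.5610, 6.7499, 6.6174, 6.6933
Σ ln(RT) = 39.8642
Mean = 39.8642/6 = 6.64403

6.644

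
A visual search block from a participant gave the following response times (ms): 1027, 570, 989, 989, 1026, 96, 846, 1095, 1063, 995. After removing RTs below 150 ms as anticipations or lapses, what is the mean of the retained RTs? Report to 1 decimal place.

Excluded: 96
Retained (n=9): Σ = 8600
Mean = 8600/9 = 955.5556

955.6 ms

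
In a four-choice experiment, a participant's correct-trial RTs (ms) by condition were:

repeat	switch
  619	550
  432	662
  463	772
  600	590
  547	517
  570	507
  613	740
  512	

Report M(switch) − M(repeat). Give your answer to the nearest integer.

M(repeat) = 4356/8 = 544.500
M(switch) = 4338/7 = 619.714
Difference = 619.714 − 544.500 = 75.214 ms

75 ms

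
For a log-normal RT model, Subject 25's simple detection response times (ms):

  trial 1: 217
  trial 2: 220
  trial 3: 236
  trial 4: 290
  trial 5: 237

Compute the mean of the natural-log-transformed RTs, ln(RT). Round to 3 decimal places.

5.475

ln(RT): 5.3799, 5.3936, 5.4638, 5.6699, 5.4681
Σ ln(RT) = 27.3753
Mean = 27.3753/5 = 5.47506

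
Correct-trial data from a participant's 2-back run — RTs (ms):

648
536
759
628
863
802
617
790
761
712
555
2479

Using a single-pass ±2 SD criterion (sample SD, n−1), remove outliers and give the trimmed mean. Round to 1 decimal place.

n = 12, ΣRT = 10150, M = 845.833
Σ(x−M)² = 3024749.67; s = √(3024749.67/11) = 524.383
Cutoffs: 845.833 ± 2·524.383 → [-202.9, 1894.6]
Outside: 2479 → excluded.
Retained (n=11): Σ = 7671, mean = 7671/11 = 697.364

697.4 ms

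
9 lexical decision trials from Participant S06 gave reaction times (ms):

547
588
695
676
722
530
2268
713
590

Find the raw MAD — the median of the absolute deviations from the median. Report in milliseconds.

86 ms

Sorted: 530, 547, 588, 590, 676, 695, 713, 722, 2268 → median = 676
|x − 676|: 129, 88, 19, 0, 46, 146, 1592, 37, 86
Sorted deviations: 0, 19, 37, 46, 86, 88, 129, 146, 1592 → MAD = 86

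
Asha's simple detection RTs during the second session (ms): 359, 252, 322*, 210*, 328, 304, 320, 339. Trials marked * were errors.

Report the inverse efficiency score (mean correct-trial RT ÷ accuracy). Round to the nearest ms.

Correct trials (n=6): 359, 252, 328, 304, 320, 339
Mean correct RT = 1902/6 = 317.0000 ms
Proportion correct = 6/8
IES = 317.0000 / (6/8) = 422.667 ms

423 ms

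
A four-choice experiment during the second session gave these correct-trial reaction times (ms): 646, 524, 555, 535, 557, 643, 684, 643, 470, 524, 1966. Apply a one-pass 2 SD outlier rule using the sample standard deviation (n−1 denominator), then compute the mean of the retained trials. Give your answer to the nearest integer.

n = 11, ΣRT = 7747, M = 704.273
Σ(x−M)² = 1795776.18; s = √(1795776.18/10) = 423.766
Cutoffs: 704.273 ± 2·423.766 → [-143.3, 1551.8]
Outside: 1966 → excluded.
Retained (n=10): Σ = 5781, mean = 5781/10 = 578.100

578 ms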